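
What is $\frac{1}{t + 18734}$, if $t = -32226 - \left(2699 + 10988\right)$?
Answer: $- \frac{1}{27179} \approx -3.6793 \cdot 10^{-5}$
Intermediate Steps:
$t = -45913$ ($t = -32226 - 13687 = -45913$)
$\frac{1}{t + 18734} = \frac{1}{-45913 + 18734} = \frac{1}{-27179} = - \frac{1}{27179}$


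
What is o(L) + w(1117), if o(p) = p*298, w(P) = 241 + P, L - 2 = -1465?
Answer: -434616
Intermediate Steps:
L = -1463 (L = 2 - 1465 = -1463)
o(p) = 298*p
o(L) + w(1117) = 298*(-1463) + (241 + 1117) = -435974 + 1358 = -434616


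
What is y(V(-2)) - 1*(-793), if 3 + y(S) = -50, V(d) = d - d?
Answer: 740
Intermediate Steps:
V(d) = 0
y(S) = -53 (y(S) = -3 - 50 = -53)
y(V(-2)) - 1*(-793) = -53 - 1*(-793) = -53 + 793 = 740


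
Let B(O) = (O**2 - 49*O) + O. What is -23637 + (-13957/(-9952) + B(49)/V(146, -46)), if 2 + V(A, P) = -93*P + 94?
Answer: -513958661571/21745120 ≈ -23636.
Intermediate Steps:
V(A, P) = 92 - 93*P (V(A, P) = -2 + (-93*P + 94) = -2 + (94 - 93*P) = 92 - 93*P)
B(O) = O**2 - 48*O
-23637 + (-13957/(-9952) + B(49)/V(146, -46)) = -23637 + (-13957/(-9952) + (49*(-48 + 49))/(92 - 93*(-46))) = -23637 + (-13957*(-1/9952) + (49*1)/(92 + 4278)) = -23637 + (13957/9952 + 49/4370) = -23637 + 30739869/21745120 = -513958661571/21745120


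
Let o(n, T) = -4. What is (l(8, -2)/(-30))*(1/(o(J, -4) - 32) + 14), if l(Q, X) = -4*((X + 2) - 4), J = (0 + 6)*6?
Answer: -1006/135 ≈ -7.4519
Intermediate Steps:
J = 36 (J = 6*6 = 36)
l(Q, X) = 8 - 4*X (l(Q, X) = -4*((2 + X) - 4) = -4*(-2 + X) = 8 - 4*X)
(l(8, -2)/(-30))*(1/(o(J, -4) - 32) + 14) = ((8 - 4*(-2))/(-30))*(1/(-4 - 32) + 14) = ((8 + 8)*(-1/30))*(1/(-36) + 14) = (16*(-1/30))*(-1/36 + 14) = -8/15*503/36 = -1006/135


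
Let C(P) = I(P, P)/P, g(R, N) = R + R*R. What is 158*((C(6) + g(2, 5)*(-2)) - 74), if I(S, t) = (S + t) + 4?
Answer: -39500/3 ≈ -13167.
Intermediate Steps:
I(S, t) = 4 + S + t
g(R, N) = R + R²
C(P) = (4 + 2*P)/P (C(P) = (4 + P + P)/P = (4 + 2*P)/P)
158*((C(6) + g(2, 5)*(-2)) - 74) = 158*(((2 + 4/6) + (2*(1 + 2))*(-2)) - 74) = 158*(((2 + 4*(⅙)) + (2*3)*(-2)) - 74) = 158*(((2 + ⅔) + 6*(-2)) - 74) = 158*((8/3 - 12) - 74) = 158*(-28/3 - 74) = 158*(-250/3) = -39500/3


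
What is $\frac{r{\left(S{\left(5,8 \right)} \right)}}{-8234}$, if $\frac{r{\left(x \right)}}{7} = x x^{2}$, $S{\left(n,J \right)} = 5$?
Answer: $- \frac{875}{8234} \approx -0.10627$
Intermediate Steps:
$r{\left(x \right)} = 7 x^{3}$ ($r{\left(x \right)} = 7 x x^{2} = 7 x^{3}$)
$\frac{r{\left(S{\left(5,8 \right)} \right)}}{-8234} = \frac{7 \cdot 5^{3}}{-8234} = 7 \cdot 125 \left(- \frac{1}{8234}\right) = 875 \left(- \frac{1}{8234}\right) = - \frac{875}{8234}$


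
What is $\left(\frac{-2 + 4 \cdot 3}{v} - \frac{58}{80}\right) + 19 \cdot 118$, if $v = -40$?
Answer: $\frac{89641}{40} \approx 2241.0$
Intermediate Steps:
$\left(\frac{-2 + 4 \cdot 3}{v} - \frac{58}{80}\right) + 19 \cdot 118 = \left(\frac{-2 + 4 \cdot 3}{-40} - \frac{58}{80}\right) + 19 \cdot 118 = \left(\left(-2 + 12\right) \left(- \frac{1}{40}\right) - \frac{29}{40}\right) + 2242 = \left(10 \left(- \frac{1}{40}\right) - \frac{29}{40}\right) + 2242 = \left(- \frac{1}{4} - \frac{29}{40}\right) + 2242 = - \frac{39}{40} + 2242 = \frac{89641}{40}$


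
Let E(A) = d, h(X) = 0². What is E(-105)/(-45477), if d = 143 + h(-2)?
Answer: -143/45477 ≈ -0.0031444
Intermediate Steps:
h(X) = 0
d = 143 (d = 143 + 0 = 143)
E(A) = 143
E(-105)/(-45477) = 143/(-45477) = 143*(-1/45477) = -143/45477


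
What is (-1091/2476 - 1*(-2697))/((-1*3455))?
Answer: -6676681/8554580 ≈ -0.78048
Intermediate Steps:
(-1091/2476 - 1*(-2697))/((-1*3455)) = (-1091*1/2476 + 2697)/(-3455) = (-1091/2476 + 2697)*(-1/3455) = (6676681/2476)*(-1/3455) = -6676681/8554580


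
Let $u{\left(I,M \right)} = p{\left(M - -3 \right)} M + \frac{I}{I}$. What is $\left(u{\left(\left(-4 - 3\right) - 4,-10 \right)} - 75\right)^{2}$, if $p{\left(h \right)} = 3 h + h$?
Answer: $42436$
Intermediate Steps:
$p{\left(h \right)} = 4 h$
$u{\left(I,M \right)} = 1 + M \left(12 + 4 M\right)$ ($u{\left(I,M \right)} = 4 \left(M - -3\right) M + \frac{I}{I} = 4 \left(M + 3\right) M + 1 = 4 \left(3 + M\right) M + 1 = \left(12 + 4 M\right) M + 1 = M \left(12 + 4 M\right) + 1 = 1 + M \left(12 + 4 M\right)$)
$\left(u{\left(\left(-4 - 3\right) - 4,-10 \right)} - 75\right)^{2} = \left(\left(1 + 4 \left(-10\right) \left(3 - 10\right)\right) - 75\right)^{2} = \left(\left(1 + 4 \left(-10\right) \left(-7\right)\right) - 75\right)^{2} = \left(\left(1 + 280\right) - 75\right)^{2} = \left(281 - 75\right)^{2} = 206^{2} = 42436$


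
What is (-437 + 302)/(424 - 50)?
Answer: -135/374 ≈ -0.36096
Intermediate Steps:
(-437 + 302)/(424 - 50) = -135/374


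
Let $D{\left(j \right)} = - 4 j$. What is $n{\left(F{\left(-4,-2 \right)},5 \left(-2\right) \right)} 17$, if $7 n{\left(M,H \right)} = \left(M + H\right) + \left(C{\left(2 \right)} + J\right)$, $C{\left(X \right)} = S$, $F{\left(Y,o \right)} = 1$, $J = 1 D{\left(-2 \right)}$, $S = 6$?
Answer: $\frac{85}{7} \approx 12.143$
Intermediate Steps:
$J = 8$ ($J = 1 \left(\left(-4\right) \left(-2\right)\right) = 1 \cdot 8 = 8$)
$C{\left(X \right)} = 6$
$n{\left(M,H \right)} = 2 + \frac{H}{7} + \frac{M}{7}$ ($n{\left(M,H \right)} = \frac{\left(M + H\right) + \left(6 + 8\right)}{7} = \frac{\left(H + M\right) + 14}{7} = \frac{14 + H + M}{7} = 2 + \frac{H}{7} + \frac{M}{7}$)
$n{\left(F{\left(-4,-2 \right)},5 \left(-2\right) \right)} 17 = \left(2 + \frac{5 \left(-2\right)}{7} + \frac{1}{7} \cdot 1\right) 17 = \left(2 + \frac{1}{7} \left(-10\right) + \frac{1}{7}\right) 17 = \left(2 - \frac{10}{7} + \frac{1}{7}\right) 17 = \frac{5}{7} \cdot 17 = \frac{85}{7}$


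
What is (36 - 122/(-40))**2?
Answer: 609961/400 ≈ 1524.9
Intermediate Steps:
(36 - 122/(-40))**2 = (36 - 122*(-1/40))**2 = (36 + 61/20)**2 = (781/20)**2 = 609961/400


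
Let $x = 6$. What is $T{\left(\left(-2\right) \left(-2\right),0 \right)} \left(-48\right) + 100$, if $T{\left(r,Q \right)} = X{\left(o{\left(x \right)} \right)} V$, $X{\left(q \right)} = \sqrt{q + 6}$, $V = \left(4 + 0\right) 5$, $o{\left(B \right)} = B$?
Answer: $100 - 1920 \sqrt{3} \approx -3225.5$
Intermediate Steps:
$V = 20$ ($V = 4 \cdot 5 = 20$)
$X{\left(q \right)} = \sqrt{6 + q}$
$T{\left(r,Q \right)} = 40 \sqrt{3}$ ($T{\left(r,Q \right)} = \sqrt{6 + 6} \cdot 20 = \sqrt{12} \cdot 20 = 2 \sqrt{3} \cdot 20 = 40 \sqrt{3}$)
$T{\left(\left(-2\right) \left(-2\right),0 \right)} \left(-48\right) + 100 = 40 \sqrt{3} \left(-48\right) + 100 = - 1920 \sqrt{3} + 100 = 100 - 1920 \sqrt{3}$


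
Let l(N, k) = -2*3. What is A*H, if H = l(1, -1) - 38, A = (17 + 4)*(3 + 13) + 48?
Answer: -16896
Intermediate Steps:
l(N, k) = -6
A = 384 (A = 21*16 + 48 = 336 + 48 = 384)
H = -44 (H = -6 - 38 = -44)
A*H = 384*(-44) = -16896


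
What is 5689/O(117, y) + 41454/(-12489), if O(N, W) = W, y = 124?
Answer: 21969875/516212 ≈ 42.560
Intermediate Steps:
5689/O(117, y) + 41454/(-12489) = 5689/124 + 41454/(-12489) = 5689*(1/124) + 41454*(-1/12489) = 5689/124 - 13818/4163 = 21969875/516212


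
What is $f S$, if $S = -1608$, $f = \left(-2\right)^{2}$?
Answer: $-6432$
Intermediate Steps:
$f = 4$
$f S = 4 \left(-1608\right) = -6432$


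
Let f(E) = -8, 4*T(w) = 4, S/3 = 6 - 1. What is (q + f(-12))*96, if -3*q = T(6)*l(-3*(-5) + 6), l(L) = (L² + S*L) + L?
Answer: -25632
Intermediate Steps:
S = 15 (S = 3*(6 - 1) = 3*5 = 15)
T(w) = 1 (T(w) = (¼)*4 = 1)
l(L) = L² + 16*L (l(L) = (L² + 15*L) + L = L² + 16*L)
q = -259 (q = -(-3*(-5) + 6)*(16 + (-3*(-5) + 6))/3 = -(15 + 6)*(16 + (15 + 6))/3 = -21*(16 + 21)/3 = -21*37/3 = -777/3 = -⅓*777 = -259)
(q + f(-12))*96 = (-259 - 8)*96 = -267*96 = -25632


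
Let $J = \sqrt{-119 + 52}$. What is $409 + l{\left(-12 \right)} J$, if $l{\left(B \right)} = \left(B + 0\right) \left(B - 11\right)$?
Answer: $409 + 276 i \sqrt{67} \approx 409.0 + 2259.2 i$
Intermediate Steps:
$J = i \sqrt{67}$ ($J = \sqrt{-67} = i \sqrt{67} \approx 8.1853 i$)
$l{\left(B \right)} = B \left(-11 + B\right)$
$409 + l{\left(-12 \right)} J = 409 + - 12 \left(-11 - 12\right) i \sqrt{67} = 409 + \left(-12\right) \left(-23\right) i \sqrt{67} = 409 + 276 i \sqrt{67}$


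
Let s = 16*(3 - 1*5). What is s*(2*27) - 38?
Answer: -1766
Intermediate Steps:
s = -32 (s = 16*(3 - 5) = 16*(-2) = -32)
s*(2*27) - 38 = -64*27 - 38 = -32*54 - 38 = -1728 - 38 = -1766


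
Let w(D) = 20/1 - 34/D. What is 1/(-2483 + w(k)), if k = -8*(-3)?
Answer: -12/29573 ≈ -0.00040578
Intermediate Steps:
k = 24
w(D) = 20 - 34/D (w(D) = 20*1 - 34/D = 20 - 34/D)
1/(-2483 + w(k)) = 1/(-2483 + (20 - 34/24)) = 1/(-2483 + (20 - 34*1/24)) = 1/(-2483 + (20 - 17/12)) = 1/(-2483 + 223/12) = 1/(-29573/12) = -12/29573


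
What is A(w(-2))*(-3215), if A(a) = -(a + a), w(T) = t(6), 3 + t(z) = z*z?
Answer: 212190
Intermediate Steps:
t(z) = -3 + z² (t(z) = -3 + z*z = -3 + z²)
w(T) = 33 (w(T) = -3 + 6² = -3 + 36 = 33)
A(a) = -2*a
A(w(-2))*(-3215) = -2*33*(-3215) = -66*(-3215) = 212190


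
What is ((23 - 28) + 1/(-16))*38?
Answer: -1539/8 ≈ -192.38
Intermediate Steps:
((23 - 28) + 1/(-16))*38 = (-5 - 1/16)*38 = -81/16*38 = -1539/8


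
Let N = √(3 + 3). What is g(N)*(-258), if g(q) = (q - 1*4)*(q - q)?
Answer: 0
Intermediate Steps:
N = √6 ≈ 2.4495
g(q) = 0 (g(q) = (q - 4)*0 = (-4 + q)*0 = 0)
g(N)*(-258) = 0*(-258) = 0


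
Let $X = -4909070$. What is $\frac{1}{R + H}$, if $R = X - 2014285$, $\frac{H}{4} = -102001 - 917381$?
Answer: $- \frac{1}{11000883} \approx -9.0902 \cdot 10^{-8}$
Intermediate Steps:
$H = -4077528$ ($H = 4 \left(-102001 - 917381\right) = 4 \left(-1019382\right) = -4077528$)
$R = -6923355$ ($R = -4909070 - 2014285 = -6923355$)
$\frac{1}{R + H} = \frac{1}{-6923355 - 4077528} = \frac{1}{-11000883} = - \frac{1}{11000883}$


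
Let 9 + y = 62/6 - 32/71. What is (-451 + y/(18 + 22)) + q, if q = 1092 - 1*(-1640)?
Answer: 4858577/2130 ≈ 2281.0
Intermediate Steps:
q = 2732 (q = 1092 + 1640 = 2732)
y = 188/213 (y = -9 + (62/6 - 32/71) = -9 + (62*(⅙) - 32*1/71) = -9 + (31/3 - 32/71) = -9 + 2105/213 = 188/213 ≈ 0.88263)
(-451 + y/(18 + 22)) + q = (-451 + 188/(213*(18 + 22))) + 2732 = (-451 + (188/213)/40) + 2732 = (-451 + (188/213)*(1/40)) + 2732 = (-451 + 47/2130) + 2732 = -960583/2130 + 2732 = 4858577/2130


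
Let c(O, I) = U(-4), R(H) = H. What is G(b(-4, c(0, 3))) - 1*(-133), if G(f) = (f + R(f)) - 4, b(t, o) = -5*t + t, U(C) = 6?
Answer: 161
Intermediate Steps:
c(O, I) = 6
b(t, o) = -4*t
G(f) = -4 + 2*f (G(f) = (f + f) - 4 = 2*f - 4 = -4 + 2*f)
G(b(-4, c(0, 3))) - 1*(-133) = (-4 + 2*(-4*(-4))) - 1*(-133) = (-4 + 2*16) + 133 = (-4 + 32) + 133 = 28 + 133 = 161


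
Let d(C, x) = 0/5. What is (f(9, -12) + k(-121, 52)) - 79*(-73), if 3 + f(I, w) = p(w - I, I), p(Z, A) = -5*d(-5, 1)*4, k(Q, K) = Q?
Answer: 5643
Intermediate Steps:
d(C, x) = 0 (d(C, x) = 0*(⅕) = 0)
p(Z, A) = 0 (p(Z, A) = -5*0*4 = 0*4 = 0)
f(I, w) = -3 (f(I, w) = -3 + 0 = -3)
(f(9, -12) + k(-121, 52)) - 79*(-73) = (-3 - 121) - 79*(-73) = -124 + 5767 = 5643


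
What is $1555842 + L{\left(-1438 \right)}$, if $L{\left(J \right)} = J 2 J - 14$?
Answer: $5691516$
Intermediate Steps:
$L{\left(J \right)} = -14 + 2 J^{2}$ ($L{\left(J \right)} = 2 J J - 14 = 2 J^{2} - 14 = -14 + 2 J^{2}$)
$1555842 + L{\left(-1438 \right)} = 1555842 - \left(14 - 2 \left(-1438\right)^{2}\right) = 1555842 + \left(-14 + 2 \cdot 2067844\right) = 1555842 + \left(-14 + 4135688\right) = 1555842 + 4135674 = 5691516$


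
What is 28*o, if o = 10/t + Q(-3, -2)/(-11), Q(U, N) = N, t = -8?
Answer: -329/11 ≈ -29.909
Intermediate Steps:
o = -47/44 (o = 10/(-8) - 2/(-11) = 10*(-⅛) - 2*(-1/11) = -5/4 + 2/11 = -47/44 ≈ -1.0682)
28*o = 28*(-47/44) = -329/11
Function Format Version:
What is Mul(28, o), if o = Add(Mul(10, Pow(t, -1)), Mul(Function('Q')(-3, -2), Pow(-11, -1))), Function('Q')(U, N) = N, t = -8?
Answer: Rational(-329, 11) ≈ -29.909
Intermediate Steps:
o = Rational(-47, 44) (o = Add(Mul(10, Pow(-8, -1)), Mul(-2, Pow(-11, -1))) = Add(Mul(10, Rational(-1, 8)), Mul(-2, Rational(-1, 11))) = Add(Rational(-5, 4), Rational(2, 11)) = Rational(-47, 44) ≈ -1.0682)
Mul(28, o) = Mul(28, Rational(-47, 44)) = Rational(-329, 11)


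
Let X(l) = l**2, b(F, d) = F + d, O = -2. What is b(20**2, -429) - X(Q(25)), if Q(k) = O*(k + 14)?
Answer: -6113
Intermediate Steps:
Q(k) = -28 - 2*k (Q(k) = -2*(k + 14) = -2*(14 + k) = -28 - 2*k)
b(20**2, -429) - X(Q(25)) = (20**2 - 429) - (-28 - 2*25)**2 = (400 - 429) - (-28 - 50)**2 = -29 - 1*(-78)**2 = -29 - 1*6084 = -29 - 6084 = -6113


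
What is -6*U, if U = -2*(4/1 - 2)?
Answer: 24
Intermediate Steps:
U = -4 (U = -2*(4*1 - 2) = -2*(4 - 2) = -2*2 = -4)
-6*U = -6*(-4) = 24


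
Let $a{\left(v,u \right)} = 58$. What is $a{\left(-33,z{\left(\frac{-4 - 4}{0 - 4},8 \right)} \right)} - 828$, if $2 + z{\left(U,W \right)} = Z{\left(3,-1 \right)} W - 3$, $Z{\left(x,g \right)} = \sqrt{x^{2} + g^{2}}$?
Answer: $-770$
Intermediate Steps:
$Z{\left(x,g \right)} = \sqrt{g^{2} + x^{2}}$
$z{\left(U,W \right)} = -5 + W \sqrt{10}$ ($z{\left(U,W \right)} = -2 + \left(\sqrt{\left(-1\right)^{2} + 3^{2}} W - 3\right) = -2 + \left(\sqrt{1 + 9} W - 3\right) = -2 + \left(\sqrt{10} W - 3\right) = -2 + \left(W \sqrt{10} - 3\right) = -2 + \left(-3 + W \sqrt{10}\right) = -5 + W \sqrt{10}$)
$a{\left(-33,z{\left(\frac{-4 - 4}{0 - 4},8 \right)} \right)} - 828 = 58 - 828 = -770$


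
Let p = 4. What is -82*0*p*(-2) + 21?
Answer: 21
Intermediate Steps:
-82*0*p*(-2) + 21 = -82*0*4*(-2) + 21 = -0*(-2) + 21 = -82*0 + 21 = 0 + 21 = 21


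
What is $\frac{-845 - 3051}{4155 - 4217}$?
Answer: $\frac{1948}{31} \approx 62.839$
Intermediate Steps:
$\frac{-845 - 3051}{4155 - 4217} = - \frac{3896}{-62} = \left(-3896\right) \left(- \frac{1}{62}\right) = \frac{1948}{31}$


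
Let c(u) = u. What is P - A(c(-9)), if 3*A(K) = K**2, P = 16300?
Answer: 16273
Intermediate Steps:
A(K) = K**2/3
P - A(c(-9)) = 16300 - (-9)**2/3 = 16300 - 81/3 = 16300 - 1*27 = 16300 - 27 = 16273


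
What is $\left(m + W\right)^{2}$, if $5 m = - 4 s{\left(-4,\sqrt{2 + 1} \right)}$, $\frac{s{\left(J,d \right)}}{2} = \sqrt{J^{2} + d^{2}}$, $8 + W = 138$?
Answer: $\frac{423716}{25} - 416 \sqrt{19} \approx 15135.0$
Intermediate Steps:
$W = 130$ ($W = -8 + 138 = 130$)
$s{\left(J,d \right)} = 2 \sqrt{J^{2} + d^{2}}$
$m = - \frac{8 \sqrt{19}}{5}$ ($m = \frac{\left(-4\right) 2 \sqrt{\left(-4\right)^{2} + \left(\sqrt{2 + 1}\right)^{2}}}{5} = \frac{\left(-4\right) 2 \sqrt{16 + \left(\sqrt{3}\right)^{2}}}{5} = \frac{\left(-4\right) 2 \sqrt{16 + 3}}{5} = \frac{\left(-4\right) 2 \sqrt{19}}{5} = \frac{\left(-8\right) \sqrt{19}}{5} = - \frac{8 \sqrt{19}}{5} \approx -6.9742$)
$\left(m + W\right)^{2} = \left(- \frac{8 \sqrt{19}}{5} + 130\right)^{2} = \left(130 - \frac{8 \sqrt{19}}{5}\right)^{2}$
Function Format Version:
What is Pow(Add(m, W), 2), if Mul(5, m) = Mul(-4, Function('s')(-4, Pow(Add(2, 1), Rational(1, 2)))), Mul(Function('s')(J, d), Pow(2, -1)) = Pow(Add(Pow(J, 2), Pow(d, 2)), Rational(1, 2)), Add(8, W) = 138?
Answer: Add(Rational(423716, 25), Mul(-416, Pow(19, Rational(1, 2)))) ≈ 15135.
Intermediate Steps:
W = 130 (W = Add(-8, 138) = 130)
Function('s')(J, d) = Mul(2, Pow(Add(Pow(J, 2), Pow(d, 2)), Rational(1, 2)))
m = Mul(Rational(-8, 5), Pow(19, Rational(1, 2))) (m = Mul(Rational(1, 5), Mul(-4, Mul(2, Pow(Add(Pow(-4, 2), Pow(Pow(Add(2, 1), Rational(1, 2)), 2)), Rational(1, 2))))) = Mul(Rational(1, 5), Mul(-4, Mul(2, Pow(Add(16, Pow(Pow(3, Rational(1, 2)), 2)), Rational(1, 2))))) = Mul(Rational(1, 5), Mul(-4, Mul(2, Pow(Add(16, 3), Rational(1, 2))))) = Mul(Rational(1, 5), Mul(-4, Mul(2, Pow(19, Rational(1, 2))))) = Mul(Rational(1, 5), Mul(-8, Pow(19, Rational(1, 2)))) = Mul(Rational(-8, 5), Pow(19, Rational(1, 2))) ≈ -6.9742)
Pow(Add(m, W), 2) = Pow(Add(Mul(Rational(-8, 5), Pow(19, Rational(1, 2))), 130), 2) = Pow(Add(130, Mul(Rational(-8, 5), Pow(19, Rational(1, 2)))), 2)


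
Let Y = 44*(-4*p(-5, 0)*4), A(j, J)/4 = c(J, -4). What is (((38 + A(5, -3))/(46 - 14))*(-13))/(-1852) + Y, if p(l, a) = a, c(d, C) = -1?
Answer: 221/29632 ≈ 0.0074582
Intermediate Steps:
A(j, J) = -4 (A(j, J) = 4*(-1) = -4)
Y = 0 (Y = 44*(-4*0*4) = 44*(0*4) = 44*0 = 0)
(((38 + A(5, -3))/(46 - 14))*(-13))/(-1852) + Y = (((38 - 4)/(46 - 14))*(-13))/(-1852) + 0 = ((34/32)*(-13))*(-1/1852) + 0 = ((34*(1/32))*(-13))*(-1/1852) + 0 = ((17/16)*(-13))*(-1/1852) + 0 = -221/16*(-1/1852) + 0 = 221/29632 + 0 = 221/29632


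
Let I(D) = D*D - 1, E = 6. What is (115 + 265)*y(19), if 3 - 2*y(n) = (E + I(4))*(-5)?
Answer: 20520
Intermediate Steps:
I(D) = -1 + D² (I(D) = D² - 1 = -1 + D²)
y(n) = 54 (y(n) = 3/2 - (6 + (-1 + 4²))*(-5)/2 = 3/2 - (6 + (-1 + 16))*(-5)/2 = 3/2 - (6 + 15)*(-5)/2 = 3/2 - 21*(-5)/2 = 3/2 - ½*(-105) = 3/2 + 105/2 = 54)
(115 + 265)*y(19) = (115 + 265)*54 = 380*54 = 20520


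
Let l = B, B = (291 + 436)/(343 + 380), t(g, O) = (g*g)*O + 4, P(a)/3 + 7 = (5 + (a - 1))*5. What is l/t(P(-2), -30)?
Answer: -727/1753998 ≈ -0.00041448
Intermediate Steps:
P(a) = 39 + 15*a (P(a) = -21 + 3*((5 + (a - 1))*5) = -21 + 3*((5 + (-1 + a))*5) = -21 + 3*((4 + a)*5) = -21 + 3*(20 + 5*a) = -21 + (60 + 15*a) = 39 + 15*a)
t(g, O) = 4 + O*g² (t(g, O) = g²*O + 4 = O*g² + 4 = 4 + O*g²)
B = 727/723 ≈ 1.0055
l = 727/723 ≈ 1.0055
l/t(P(-2), -30) = 727/(723*(4 - 30*(39 + 15*(-2))²)) = 727/(723*(4 - 30*(39 - 30)²)) = 727/(723*(4 - 30*9²)) = 727/(723*(4 - 30*81)) = 727/(723*(4 - 2430)) = (727/723)/(-2426) = (727/723)*(-1/2426) = -727/1753998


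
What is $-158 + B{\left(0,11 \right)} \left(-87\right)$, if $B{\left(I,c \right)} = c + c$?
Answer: $-2072$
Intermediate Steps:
$B{\left(I,c \right)} = 2 c$
$-158 + B{\left(0,11 \right)} \left(-87\right) = -158 + 2 \cdot 11 \left(-87\right) = -158 + 22 \left(-87\right) = -158 - 1914 = -2072$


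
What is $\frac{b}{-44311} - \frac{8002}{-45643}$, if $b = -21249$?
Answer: $\frac{1324444729}{2022486973} \approx 0.65486$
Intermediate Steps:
$\frac{b}{-44311} - \frac{8002}{-45643} = - \frac{21249}{-44311} - \frac{8002}{-45643} = \left(-21249\right) \left(- \frac{1}{44311}\right) - - \frac{8002}{45643} = \frac{21249}{44311} + \frac{8002}{45643} = \frac{1324444729}{2022486973}$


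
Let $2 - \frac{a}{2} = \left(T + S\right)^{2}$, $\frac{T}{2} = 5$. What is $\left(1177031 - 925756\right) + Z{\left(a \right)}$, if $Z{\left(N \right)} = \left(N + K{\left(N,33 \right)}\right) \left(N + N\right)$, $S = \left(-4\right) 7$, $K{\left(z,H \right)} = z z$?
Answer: $-533099221$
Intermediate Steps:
$K{\left(z,H \right)} = z^{2}$
$S = -28$
$T = 10$ ($T = 2 \cdot 5 = 10$)
$a = -644$ ($a = 4 - 2 \left(10 - 28\right)^{2} = 4 - 2 \left(-18\right)^{2} = 4 - 648 = -644$)
$Z{\left(N \right)} = 2 N \left(N + N^{2}\right)$ ($Z{\left(N \right)} = \left(N + N^{2}\right) \left(N + N\right) = \left(N + N^{2}\right) 2 N = 2 N \left(N + N^{2}\right)$)
$\left(1177031 - 925756\right) + Z{\left(a \right)} = \left(1177031 - 925756\right) + 2 \left(-644\right)^{2} \left(1 - 644\right) = \left(1177031 - 925756\right) + 2 \cdot 414736 \left(-643\right) = 251275 - 533350496 = -533099221$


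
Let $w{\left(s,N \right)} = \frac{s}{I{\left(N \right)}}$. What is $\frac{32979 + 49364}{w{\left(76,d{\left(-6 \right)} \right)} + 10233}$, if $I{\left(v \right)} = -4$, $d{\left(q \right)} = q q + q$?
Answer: $\frac{82343}{10214} \approx 8.0618$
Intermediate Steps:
$d{\left(q \right)} = q + q^{2}$ ($d{\left(q \right)} = q^{2} + q = q + q^{2}$)
$w{\left(s,N \right)} = - \frac{s}{4}$ ($w{\left(s,N \right)} = \frac{s}{-4} = s \left(- \frac{1}{4}\right) = - \frac{s}{4}$)
$\frac{32979 + 49364}{w{\left(76,d{\left(-6 \right)} \right)} + 10233} = \frac{32979 + 49364}{\left(- \frac{1}{4}\right) 76 + 10233} = \frac{82343}{-19 + 10233} = \frac{82343}{10214}$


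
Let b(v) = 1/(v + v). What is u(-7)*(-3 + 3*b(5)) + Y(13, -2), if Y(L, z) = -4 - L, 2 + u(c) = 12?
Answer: -44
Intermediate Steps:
b(v) = 1/(2*v)
u(c) = 10 (u(c) = -2 + 12 = 10)
u(-7)*(-3 + 3*b(5)) + Y(13, -2) = 10*(-3 + 3*((1/2)/5)) + (-4 - 1*13) = 10*(-3 + 3*((1/2)*(1/5))) + (-4 - 13) = 10*(-3 + 3*(1/10)) - 17 = 10*(-3 + 3/10) - 17 = 10*(-27/10) - 17 = -27 - 17 = -44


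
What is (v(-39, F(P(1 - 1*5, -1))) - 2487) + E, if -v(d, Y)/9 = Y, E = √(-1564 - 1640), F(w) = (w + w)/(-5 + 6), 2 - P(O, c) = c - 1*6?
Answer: -2649 + 6*I*√89 ≈ -2649.0 + 56.604*I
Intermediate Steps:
P(O, c) = 8 - c (P(O, c) = 2 - (c - 1*6) = 2 - (c - 6) = 2 - (-6 + c) = 2 + (6 - c) = 8 - c)
F(w) = 2*w (F(w) = (2*w)/1 = (2*w)*1 = 2*w)
E = 6*I*√89 (E = √(-3204) = 6*I*√89 ≈ 56.604*I)
v(d, Y) = -9*Y
(v(-39, F(P(1 - 1*5, -1))) - 2487) + E = (-18*(8 - 1*(-1)) - 2487) + 6*I*√89 = (-18*(8 + 1) - 2487) + 6*I*√89 = (-18*9 - 2487) + 6*I*√89 = (-9*18 - 2487) + 6*I*√89 = (-162 - 2487) + 6*I*√89 = -2649 + 6*I*√89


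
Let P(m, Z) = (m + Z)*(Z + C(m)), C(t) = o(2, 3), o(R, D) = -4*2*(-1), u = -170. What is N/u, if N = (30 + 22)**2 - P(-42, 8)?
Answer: -1624/85 ≈ -19.106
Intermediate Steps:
o(R, D) = 8 (o(R, D) = -8*(-1) = 8)
C(t) = 8
P(m, Z) = (8 + Z)*(Z + m) (P(m, Z) = (m + Z)*(Z + 8) = (Z + m)*(8 + Z) = (8 + Z)*(Z + m))
N = 3248 (N = (30 + 22)**2 - (8**2 + 8*8 + 8*(-42) + 8*(-42)) = 52**2 - (64 + 64 - 336 - 336) = 2704 - 1*(-544) = 2704 + 544 = 3248)
N/u = 3248/(-170) = 3248*(-1/170) = -1624/85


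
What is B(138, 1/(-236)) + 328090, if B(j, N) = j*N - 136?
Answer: 38698503/118 ≈ 3.2795e+5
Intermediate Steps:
B(j, N) = -136 + N*j (B(j, N) = N*j - 136 = -136 + N*j)
B(138, 1/(-236)) + 328090 = (-136 + 138/(-236)) + 328090 = (-136 - 1/236*138) + 328090 = (-136 - 69/118) + 328090 = -16117/118 + 328090 = 38698503/118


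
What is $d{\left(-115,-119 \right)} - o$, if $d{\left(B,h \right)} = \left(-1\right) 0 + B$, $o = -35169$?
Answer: $35054$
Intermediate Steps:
$d{\left(B,h \right)} = B$ ($d{\left(B,h \right)} = 0 + B = B$)
$d{\left(-115,-119 \right)} - o = -115 - -35169 = -115 + 35169 = 35054$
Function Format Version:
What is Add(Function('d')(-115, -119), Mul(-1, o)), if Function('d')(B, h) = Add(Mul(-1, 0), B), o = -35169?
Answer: 35054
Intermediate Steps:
Function('d')(B, h) = B (Function('d')(B, h) = Add(0, B) = B)
Add(Function('d')(-115, -119), Mul(-1, o)) = Add(-115, Mul(-1, -35169)) = Add(-115, 35169) = 35054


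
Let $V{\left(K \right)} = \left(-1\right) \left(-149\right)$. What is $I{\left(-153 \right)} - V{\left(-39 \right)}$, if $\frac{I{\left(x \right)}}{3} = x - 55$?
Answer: $-773$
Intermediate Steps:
$V{\left(K \right)} = 149$
$I{\left(x \right)} = -165 + 3 x$ ($I{\left(x \right)} = 3 \left(x - 55\right) = 3 \left(-55 + x\right) = -165 + 3 x$)
$I{\left(-153 \right)} - V{\left(-39 \right)} = \left(-165 + 3 \left(-153\right)\right) - 149 = \left(-165 - 459\right) - 149 = -624 - 149 = -773$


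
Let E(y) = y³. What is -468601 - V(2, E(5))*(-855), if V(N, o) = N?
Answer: -466891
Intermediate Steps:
-468601 - V(2, E(5))*(-855) = -468601 - 2*(-855) = -468601 - 1*(-1710) = -468601 + 1710 = -466891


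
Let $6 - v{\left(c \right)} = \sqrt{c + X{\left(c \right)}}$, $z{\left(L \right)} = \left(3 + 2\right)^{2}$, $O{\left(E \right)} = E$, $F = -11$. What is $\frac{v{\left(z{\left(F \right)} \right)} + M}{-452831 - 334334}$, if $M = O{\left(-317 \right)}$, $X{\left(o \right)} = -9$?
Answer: $\frac{63}{157433} \approx 0.00040017$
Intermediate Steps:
$M = -317$
$z{\left(L \right)} = 25$ ($z{\left(L \right)} = 5^{2} = 25$)
$v{\left(c \right)} = 6 - \sqrt{-9 + c}$ ($v{\left(c \right)} = 6 - \sqrt{c - 9} = 6 - \sqrt{-9 + c}$)
$\frac{v{\left(z{\left(F \right)} \right)} + M}{-452831 - 334334} = \frac{\left(6 - \sqrt{-9 + 25}\right) - 317}{-452831 - 334334} = \frac{\left(6 - \sqrt{16}\right) - 317}{-787165} = \left(\left(6 - 4\right) - 317\right) \left(- \frac{1}{787165}\right) = \left(2 - 317\right) \left(- \frac{1}{787165}\right) = \left(-315\right) \left(- \frac{1}{787165}\right) = \frac{63}{157433}$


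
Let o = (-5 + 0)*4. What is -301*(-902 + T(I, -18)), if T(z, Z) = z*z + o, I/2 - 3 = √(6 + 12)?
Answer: 245014 - 21672*√2 ≈ 2.1437e+5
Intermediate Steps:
o = -20 (o = -5*4 = -20)
I = 6 + 6*√2 (I = 6 + 2*√(6 + 12) = 6 + 2*√18 = 6 + 2*(3*√2) = 6 + 6*√2 ≈ 14.485)
T(z, Z) = -20 + z² (T(z, Z) = z*z - 20 = z² - 20 = -20 + z²)
-301*(-902 + T(I, -18)) = -301*(-902 + (-20 + (6 + 6*√2)²)) = -301*(-922 + (6 + 6*√2)²) = 277522 - 301*(6 + 6*√2)²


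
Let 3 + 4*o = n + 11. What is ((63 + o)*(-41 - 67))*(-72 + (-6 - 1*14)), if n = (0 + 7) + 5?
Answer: 675648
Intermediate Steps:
n = 12 (n = 7 + 5 = 12)
o = 5 (o = -¾ + (12 + 11)/4 = -¾ + (¼)*23 = -¾ + 23/4 = 5)
((63 + o)*(-41 - 67))*(-72 + (-6 - 1*14)) = ((63 + 5)*(-41 - 67))*(-72 + (-6 - 1*14)) = (68*(-108))*(-72 + (-6 - 14)) = -7344*(-72 - 20) = -7344*(-92) = 675648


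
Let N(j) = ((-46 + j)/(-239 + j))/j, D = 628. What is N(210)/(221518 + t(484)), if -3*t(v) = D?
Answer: -41/336942445 ≈ -1.2168e-7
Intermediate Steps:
t(v) = -628/3 (t(v) = -⅓*628 = -628/3)
N(j) = (-46 + j)/(j*(-239 + j)) (N(j) = ((-46 + j)/(-239 + j))/j = (-46 + j)/(j*(-239 + j)))
N(210)/(221518 + t(484)) = ((-46 + 210)/(210*(-239 + 210)))/(221518 - 628/3) = ((1/210)*164/(-29))/(663926/3) = ((1/210)*(-1/29)*164)*(3/663926) = -82/3045*3/663926 = -41/336942445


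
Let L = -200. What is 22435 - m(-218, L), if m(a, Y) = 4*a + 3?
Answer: 23304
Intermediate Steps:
m(a, Y) = 3 + 4*a
22435 - m(-218, L) = 22435 - (3 + 4*(-218)) = 22435 - (3 - 872) = 22435 - 1*(-869) = 22435 + 869 = 23304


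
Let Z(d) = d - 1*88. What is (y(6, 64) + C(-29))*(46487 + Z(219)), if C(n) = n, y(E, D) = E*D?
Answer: 16549390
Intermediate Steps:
y(E, D) = D*E
Z(d) = -88 + d (Z(d) = d - 88 = -88 + d)
(y(6, 64) + C(-29))*(46487 + Z(219)) = (64*6 - 29)*(46487 + (-88 + 219)) = (384 - 29)*(46487 + 131) = 355*46618 = 16549390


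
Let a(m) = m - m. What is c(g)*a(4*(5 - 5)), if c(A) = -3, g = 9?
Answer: 0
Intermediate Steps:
a(m) = 0
c(g)*a(4*(5 - 5)) = -3*0 = 0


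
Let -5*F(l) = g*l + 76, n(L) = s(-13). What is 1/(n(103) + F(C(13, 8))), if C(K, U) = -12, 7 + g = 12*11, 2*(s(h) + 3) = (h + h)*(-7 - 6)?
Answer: 5/2254 ≈ 0.0022183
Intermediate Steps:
s(h) = -3 - 13*h (s(h) = -3 + ((h + h)*(-7 - 6))/2 = -3 + ((2*h)*(-13))/2 = -3 + (-26*h)/2 = -3 - 13*h)
g = 125 (g = -7 + 12*11 = -7 + 132 = 125)
n(L) = 166 (n(L) = -3 - 13*(-13) = -3 + 169 = 166)
F(l) = -76/5 - 25*l (F(l) = -(125*l + 76)/5 = -(76 + 125*l)/5 = -76/5 - 25*l)
1/(n(103) + F(C(13, 8))) = 1/(166 + (-76/5 - 25*(-12))) = 1/(166 + (-76/5 + 300)) = 1/(166 + 1424/5) = 1/(2254/5) = 5/2254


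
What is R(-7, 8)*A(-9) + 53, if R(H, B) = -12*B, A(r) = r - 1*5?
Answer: 1397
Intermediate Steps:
A(r) = -5 + r (A(r) = r - 5 = -5 + r)
R(-7, 8)*A(-9) + 53 = (-12*8)*(-5 - 9) + 53 = -96*(-14) + 53 = 1344 + 53 = 1397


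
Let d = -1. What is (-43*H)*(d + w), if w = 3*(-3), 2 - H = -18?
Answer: 8600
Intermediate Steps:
H = 20 (H = 2 - 1*(-18) = 2 + 18 = 20)
w = -9
(-43*H)*(d + w) = (-43*20)*(-1 - 9) = -860*(-10) = 8600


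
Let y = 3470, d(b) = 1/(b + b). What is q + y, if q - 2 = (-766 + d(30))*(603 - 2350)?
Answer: 80498693/60 ≈ 1.3416e+6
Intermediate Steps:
d(b) = 1/(2*b)
q = 80290493/60 (q = 2 + (-766 + (½)/30)*(603 - 2350) = 2 + (-766 + (½)*(1/30))*(-1747) = 2 + (-766 + 1/60)*(-1747) = 2 - 45959/60*(-1747) = 2 + 80290373/60 = 80290493/60 ≈ 1.3382e+6)
q + y = 80290493/60 + 3470 = 80498693/60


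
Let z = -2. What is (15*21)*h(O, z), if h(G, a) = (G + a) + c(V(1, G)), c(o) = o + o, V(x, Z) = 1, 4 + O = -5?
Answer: -2835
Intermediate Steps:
O = -9 (O = -4 - 5 = -9)
c(o) = 2*o
h(G, a) = 2 + G + a (h(G, a) = (G + a) + 2*1 = (G + a) + 2 = 2 + G + a)
(15*21)*h(O, z) = (15*21)*(2 - 9 - 2) = 315*(-9) = -2835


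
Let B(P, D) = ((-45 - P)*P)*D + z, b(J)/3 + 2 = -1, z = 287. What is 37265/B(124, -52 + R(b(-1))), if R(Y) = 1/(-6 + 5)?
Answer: 7453/222191 ≈ 0.033543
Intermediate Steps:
b(J) = -9 (b(J) = -6 + 3*(-1) = -6 - 3 = -9)
R(Y) = -1 (R(Y) = 1/(-1) = -1)
B(P, D) = 287 + D*P*(-45 - P) (B(P, D) = ((-45 - P)*P)*D + 287 = (P*(-45 - P))*D + 287 = D*P*(-45 - P) + 287 = 287 + D*P*(-45 - P))
37265/B(124, -52 + R(b(-1))) = 37265/(287 - 1*(-52 - 1)*124² - 45*(-52 - 1)*124) = 37265/(287 - 1*(-53)*15376 - 45*(-53)*124) = 37265/(287 + 814928 + 295740) = 37265/1110955 = 37265*(1/1110955) = 7453/222191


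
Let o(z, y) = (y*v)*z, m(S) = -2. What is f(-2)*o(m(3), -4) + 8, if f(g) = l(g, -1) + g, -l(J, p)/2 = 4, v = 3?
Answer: -232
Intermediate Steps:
l(J, p) = -8 (l(J, p) = -2*4 = -8)
f(g) = -8 + g
o(z, y) = 3*y*z (o(z, y) = (y*3)*z = (3*y)*z = 3*y*z)
f(-2)*o(m(3), -4) + 8 = (-8 - 2)*(3*(-4)*(-2)) + 8 = -10*24 + 8 = -240 + 8 = -232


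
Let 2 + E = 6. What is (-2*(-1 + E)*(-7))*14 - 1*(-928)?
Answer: 1516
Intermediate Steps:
E = 4 (E = -2 + 6 = 4)
(-2*(-1 + E)*(-7))*14 - 1*(-928) = (-2*(-1 + 4)*(-7))*14 - 1*(-928) = (-2*3*(-7))*14 + 928 = -6*(-7)*14 + 928 = 42*14 + 928 = 588 + 928 = 1516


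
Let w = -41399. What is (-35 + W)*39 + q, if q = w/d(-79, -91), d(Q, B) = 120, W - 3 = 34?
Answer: -32039/120 ≈ -266.99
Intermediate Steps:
W = 37 (W = 3 + 34 = 37)
q = -41399/120 ≈ -344.99
(-35 + W)*39 + q = (-35 + 37)*39 - 41399/120 = 2*39 - 41399/120 = 78 - 41399/120 = -32039/120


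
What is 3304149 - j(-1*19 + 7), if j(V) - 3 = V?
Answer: 3304158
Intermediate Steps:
j(V) = 3 + V
3304149 - j(-1*19 + 7) = 3304149 - (3 + (-1*19 + 7)) = 3304149 - (3 + (-19 + 7)) = 3304149 - (3 - 12) = 3304149 - 1*(-9) = 3304149 + 9 = 3304158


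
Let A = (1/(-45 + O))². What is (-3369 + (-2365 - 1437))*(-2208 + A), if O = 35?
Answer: 1583349629/100 ≈ 1.5834e+7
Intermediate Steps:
A = 1/100 (A = (1/(-45 + 35))² = (1/(-10))² = (-⅒)² = 1/100 ≈ 0.010000)
(-3369 + (-2365 - 1437))*(-2208 + A) = (-3369 + (-2365 - 1437))*(-2208 + 1/100) = (-3369 - 3802)*(-220799/100) = -7171*(-220799/100) = 1583349629/100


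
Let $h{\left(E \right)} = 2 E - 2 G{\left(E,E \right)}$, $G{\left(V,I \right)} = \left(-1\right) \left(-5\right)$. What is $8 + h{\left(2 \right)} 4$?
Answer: $-16$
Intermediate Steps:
$G{\left(V,I \right)} = 5$
$h{\left(E \right)} = -10 + 2 E$ ($h{\left(E \right)} = 2 E - 10 = -10 + 2 E$)
$8 + h{\left(2 \right)} 4 = 8 + \left(-10 + 2 \cdot 2\right) 4 = 8 + \left(-10 + 4\right) 4 = 8 - 24 = -16$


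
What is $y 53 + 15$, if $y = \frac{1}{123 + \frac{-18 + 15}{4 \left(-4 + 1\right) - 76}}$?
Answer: $\frac{167069}{10827} \approx 15.431$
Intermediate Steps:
$y = \frac{88}{10827}$ ($y = \frac{1}{123 - \frac{3}{4 \left(-3\right) - 76}} = \frac{1}{123 - \frac{3}{-12 - 76}} = \frac{1}{123 - \frac{3}{-88}} = \frac{1}{123 - - \frac{3}{88}} = \frac{1}{123 + \frac{3}{88}} = \frac{1}{\frac{10827}{88}} = \frac{88}{10827} \approx 0.0081278$)
$y 53 + 15 = \frac{88}{10827} \cdot 53 + 15 = \frac{4664}{10827} + 15 = \frac{167069}{10827}$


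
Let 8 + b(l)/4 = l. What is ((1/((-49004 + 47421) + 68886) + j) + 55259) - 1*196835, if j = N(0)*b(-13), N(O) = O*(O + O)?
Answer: -9528489527/67303 ≈ -1.4158e+5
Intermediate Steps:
b(l) = -32 + 4*l
N(O) = 2*O² (N(O) = O*(2*O) = 2*O²)
j = 0 (j = (2*0²)*(-32 + 4*(-13)) = (2*0)*(-32 - 52) = 0*(-84) = 0)
((1/((-49004 + 47421) + 68886) + j) + 55259) - 1*196835 = ((1/((-49004 + 47421) + 68886) + 0) + 55259) - 1*196835 = ((1/(-1583 + 68886) + 0) + 55259) - 196835 = ((1/67303 + 0) + 55259) - 196835 = (1/67303 + 55259) - 196835 = 3719096478/67303 - 196835 = -9528489527/67303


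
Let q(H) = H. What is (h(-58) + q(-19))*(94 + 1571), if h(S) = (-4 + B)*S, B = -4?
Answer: 740925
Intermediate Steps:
h(S) = -8*S (h(S) = (-4 - 4)*S = -8*S)
(h(-58) + q(-19))*(94 + 1571) = (-8*(-58) - 19)*(94 + 1571) = (464 - 19)*1665 = 445*1665 = 740925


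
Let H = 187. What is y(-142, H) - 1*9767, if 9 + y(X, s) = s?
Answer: -9589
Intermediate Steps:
y(X, s) = -9 + s
y(-142, H) - 1*9767 = (-9 + 187) - 1*9767 = 178 - 9767 = -9589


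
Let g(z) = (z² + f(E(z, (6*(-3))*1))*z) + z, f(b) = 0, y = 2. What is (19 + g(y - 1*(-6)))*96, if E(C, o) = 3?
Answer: 8736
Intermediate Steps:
g(z) = z + z² (g(z) = (z² + 0*z) + z = (z² + 0) + z = z² + z = z + z²)
(19 + g(y - 1*(-6)))*96 = (19 + (2 - 1*(-6))*(1 + (2 - 1*(-6))))*96 = (19 + (2 + 6)*(1 + (2 + 6)))*96 = (19 + 8*(1 + 8))*96 = (19 + 8*9)*96 = (19 + 72)*96 = 91*96 = 8736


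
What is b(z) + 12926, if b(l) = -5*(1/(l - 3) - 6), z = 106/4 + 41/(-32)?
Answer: 9211556/711 ≈ 12956.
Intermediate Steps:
z = 807/32 (z = 106*(¼) + 41*(-1/32) = 53/2 - 41/32 = 807/32 ≈ 25.219)
b(l) = 30 - 5/(-3 + l) (b(l) = -5*(1/(-3 + l) - 6) = -5*(-6 + 1/(-3 + l)) = 30 - 5/(-3 + l))
b(z) + 12926 = 5*(-19 + 6*(807/32))/(-3 + 807/32) + 12926 = 5*(-19 + 2421/16)/(711/32) + 12926 = 5*(32/711)*(2117/16) + 12926 = 21170/711 + 12926 = 9211556/711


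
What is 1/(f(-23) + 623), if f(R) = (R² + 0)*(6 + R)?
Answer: -1/8370 ≈ -0.00011947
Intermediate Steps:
f(R) = R²*(6 + R)
1/(f(-23) + 623) = 1/((-23)²*(6 - 23) + 623) = 1/(529*(-17) + 623) = 1/(-8993 + 623) = 1/(-8370) = -1/8370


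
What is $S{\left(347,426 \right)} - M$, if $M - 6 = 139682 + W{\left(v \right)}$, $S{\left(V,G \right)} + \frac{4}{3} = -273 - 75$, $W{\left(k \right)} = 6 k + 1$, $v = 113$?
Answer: $- \frac{422149}{3} \approx -1.4072 \cdot 10^{5}$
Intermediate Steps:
$W{\left(k \right)} = 1 + 6 k$
$S{\left(V,G \right)} = - \frac{1048}{3}$ ($S{\left(V,G \right)} = - \frac{4}{3} - 348 = - \frac{1048}{3}$)
$M = 140367$ ($M = 6 + \left(139682 + \left(1 + 6 \cdot 113\right)\right) = 6 + \left(139682 + \left(1 + 678\right)\right) = 6 + \left(139682 + 679\right) = 6 + 140361 = 140367$)
$S{\left(347,426 \right)} - M = - \frac{1048}{3} - 140367 = - \frac{422149}{3}$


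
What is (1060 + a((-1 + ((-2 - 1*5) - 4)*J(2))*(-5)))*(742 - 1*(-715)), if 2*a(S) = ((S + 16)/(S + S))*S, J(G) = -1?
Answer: 3064071/2 ≈ 1.5320e+6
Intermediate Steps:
a(S) = 4 + S/4 (a(S) = (((S + 16)/(S + S))*S)/2 = (((16 + S)/((2*S)))*S)/2 = (((16 + S)*(1/(2*S)))*S)/2 = (((16 + S)/(2*S))*S)/2 = (8 + S/2)/2 = 4 + S/4)
(1060 + a((-1 + ((-2 - 1*5) - 4)*J(2))*(-5)))*(742 - 1*(-715)) = (1060 + (4 + ((-1 + ((-2 - 1*5) - 4)*(-1))*(-5))/4))*(742 - 1*(-715)) = (1060 + (4 + ((-1 + ((-2 - 5) - 4)*(-1))*(-5))/4))*(742 + 715) = (1060 + (4 + ((-1 + (-7 - 4)*(-1))*(-5))/4))*1457 = (1060 + (4 + ((-1 - 11*(-1))*(-5))/4))*1457 = (1060 + (4 + ((-1 + 11)*(-5))/4))*1457 = (1060 + (4 + (10*(-5))/4))*1457 = (1060 + (4 + (¼)*(-50)))*1457 = (1060 + (4 - 25/2))*1457 = (1060 - 17/2)*1457 = (2103/2)*1457 = 3064071/2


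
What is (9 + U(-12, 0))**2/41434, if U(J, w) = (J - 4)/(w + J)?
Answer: 961/372906 ≈ 0.0025771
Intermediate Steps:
U(J, w) = (-4 + J)/(J + w)
(9 + U(-12, 0))**2/41434 = (9 + (-4 - 12)/(-12 + 0))**2/41434 = (9 - 16/(-12))**2*(1/41434) = (9 - 1/12*(-16))**2*(1/41434) = (9 + 4/3)**2*(1/41434) = (31/3)**2*(1/41434) = (961/9)*(1/41434) = 961/372906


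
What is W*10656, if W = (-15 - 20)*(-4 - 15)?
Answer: 7086240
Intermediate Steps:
W = 665 (W = -35*(-19) = 665)
W*10656 = 665*10656 = 7086240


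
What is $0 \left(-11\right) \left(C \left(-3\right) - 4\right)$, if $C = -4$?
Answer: $0$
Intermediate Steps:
$0 \left(-11\right) \left(C \left(-3\right) - 4\right) = 0 \left(-11\right) \left(\left(-4\right) \left(-3\right) - 4\right) = 0 \left(12 - 4\right) = 0 \cdot 8 = 0$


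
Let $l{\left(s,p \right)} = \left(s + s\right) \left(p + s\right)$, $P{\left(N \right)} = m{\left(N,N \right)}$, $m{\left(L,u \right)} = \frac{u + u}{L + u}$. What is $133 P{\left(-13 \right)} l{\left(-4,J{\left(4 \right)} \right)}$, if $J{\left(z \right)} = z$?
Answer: $0$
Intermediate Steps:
$m{\left(L,u \right)} = \frac{2 u}{L + u}$
$P{\left(N \right)} = 1$ ($P{\left(N \right)} = \frac{2 N}{N + N} = \frac{2 N}{2 N} = 2 N \frac{1}{2 N} = 1$)
$l{\left(s,p \right)} = 2 s \left(p + s\right)$
$133 P{\left(-13 \right)} l{\left(-4,J{\left(4 \right)} \right)} = 133 \cdot 1 \cdot 2 \left(-4\right) \left(4 - 4\right) = 133 \cdot 2 \left(-4\right) 0 = 133 \cdot 0 = 0$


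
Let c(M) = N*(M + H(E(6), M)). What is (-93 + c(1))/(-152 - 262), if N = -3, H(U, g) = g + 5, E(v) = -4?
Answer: 19/69 ≈ 0.27536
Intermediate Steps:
H(U, g) = 5 + g
c(M) = -15 - 6*M (c(M) = -3*(M + (5 + M)) = -3*(5 + 2*M) = -15 - 6*M)
(-93 + c(1))/(-152 - 262) = (-93 + (-15 - 6*1))/(-152 - 262) = (-93 + (-15 - 6))/(-414) = (-93 - 21)*(-1/414) = -114*(-1/414) = 19/69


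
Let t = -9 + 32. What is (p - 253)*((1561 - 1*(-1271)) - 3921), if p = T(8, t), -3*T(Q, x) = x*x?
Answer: 467544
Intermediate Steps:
t = 23
T(Q, x) = -x²/3 (T(Q, x) = -x*x/3 = -x²/3)
p = -529/3 (p = -⅓*23² = -⅓*529 = -529/3 ≈ -176.33)
(p - 253)*((1561 - 1*(-1271)) - 3921) = (-529/3 - 253)*((1561 - 1*(-1271)) - 3921) = -1288*((1561 + 1271) - 3921)/3 = -1288*(2832 - 3921)/3 = -1288/3*(-1089) = 467544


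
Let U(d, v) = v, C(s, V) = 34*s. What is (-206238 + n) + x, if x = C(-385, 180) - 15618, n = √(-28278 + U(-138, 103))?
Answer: -234946 + 35*I*√23 ≈ -2.3495e+5 + 167.85*I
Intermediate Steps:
n = 35*I*√23 (n = √(-28278 + 103) = √(-28175) = 35*I*√23 ≈ 167.85*I)
x = -28708 (x = 34*(-385) - 15618 = -13090 - 15618 = -28708)
(-206238 + n) + x = (-206238 + 35*I*√23) - 28708 = -234946 + 35*I*√23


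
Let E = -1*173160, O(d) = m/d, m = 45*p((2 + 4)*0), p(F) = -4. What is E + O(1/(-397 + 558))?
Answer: -202140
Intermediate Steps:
m = -180 (m = 45*(-4) = -180)
O(d) = -180/d
E = -173160
E + O(1/(-397 + 558)) = -173160 - 180/(1/(-397 + 558)) = -173160 - 180/(1/161) = -173160 - 180/1/161 = -173160 - 180*161 = -173160 - 28980 = -202140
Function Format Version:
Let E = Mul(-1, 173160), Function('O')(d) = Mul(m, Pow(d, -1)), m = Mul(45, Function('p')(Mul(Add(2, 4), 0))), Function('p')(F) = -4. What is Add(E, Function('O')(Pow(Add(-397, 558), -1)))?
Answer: -202140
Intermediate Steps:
m = -180 (m = Mul(45, -4) = -180)
Function('O')(d) = Mul(-180, Pow(d, -1))
E = -173160
Add(E, Function('O')(Pow(Add(-397, 558), -1))) = Add(-173160, Mul(-180, Pow(Pow(Add(-397, 558), -1), -1))) = Add(-173160, Mul(-180, Pow(Pow(161, -1), -1))) = Add(-173160, Mul(-180, Pow(Rational(1, 161), -1))) = Add(-173160, Mul(-180, 161)) = Add(-173160, -28980) = -202140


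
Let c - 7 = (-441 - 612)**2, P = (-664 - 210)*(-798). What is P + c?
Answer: 1806268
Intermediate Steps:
P = 697452 (P = -874*(-798) = 697452)
c = 1108816 (c = 7 + (-441 - 612)**2 = 7 + (-1053)**2 = 7 + 1108809 = 1108816)
P + c = 697452 + 1108816 = 1806268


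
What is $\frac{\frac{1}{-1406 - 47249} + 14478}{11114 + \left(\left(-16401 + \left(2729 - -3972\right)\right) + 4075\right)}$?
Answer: $\frac{704427089}{267067295} \approx 2.6376$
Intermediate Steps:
$\frac{\frac{1}{-1406 - 47249} + 14478}{11114 + \left(\left(-16401 + \left(2729 - -3972\right)\right) + 4075\right)} = \frac{\frac{1}{-48655} + 14478}{11114 + \left(\left(-16401 + \left(2729 + 3972\right)\right) + 4075\right)} = \frac{- \frac{1}{48655} + 14478}{11114 + \left(\left(-16401 + 6701\right) + 4075\right)} = \frac{704427089}{48655 \left(11114 + \left(-9700 + 4075\right)\right)} = \frac{704427089}{48655 \left(11114 - 5625\right)} = \frac{704427089}{48655 \cdot 5489} = \frac{704427089}{48655} \cdot \frac{1}{5489} = \frac{704427089}{267067295}$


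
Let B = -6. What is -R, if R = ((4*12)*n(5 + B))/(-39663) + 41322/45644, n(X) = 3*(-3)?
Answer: -30716161/33525518 ≈ -0.91620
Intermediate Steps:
n(X) = -9
R = 30716161/33525518 (R = ((4*12)*(-9))/(-39663) + 41322/45644 = (48*(-9))*(-1/39663) + 41322*(1/45644) = -432*(-1/39663) + 20661/22822 = 16/1469 + 20661/22822 = 30716161/33525518 ≈ 0.91620)
-R = -1*30716161/33525518 = -30716161/33525518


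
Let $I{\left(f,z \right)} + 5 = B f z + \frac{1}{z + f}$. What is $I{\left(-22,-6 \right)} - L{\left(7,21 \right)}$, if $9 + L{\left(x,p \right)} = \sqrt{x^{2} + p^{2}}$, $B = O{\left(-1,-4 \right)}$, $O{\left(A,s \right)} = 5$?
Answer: $\frac{18591}{28} - 7 \sqrt{10} \approx 641.83$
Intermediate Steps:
$B = 5$
$I{\left(f,z \right)} = -5 + \frac{1}{f + z} + 5 f z$ ($I{\left(f,z \right)} = -5 + \left(5 f z + \frac{1}{z + f}\right) = -5 + \left(5 f z + \frac{1}{f + z}\right) = -5 + \left(\frac{1}{f + z} + 5 f z\right) = -5 + \frac{1}{f + z} + 5 f z$)
$L{\left(x,p \right)} = -9 + \sqrt{p^{2} + x^{2}}$ ($L{\left(x,p \right)} = -9 + \sqrt{x^{2} + p^{2}} = -9 + \sqrt{p^{2} + x^{2}}$)
$I{\left(-22,-6 \right)} - L{\left(7,21 \right)} = \frac{1 - -110 - -30 + 5 \left(-22\right) \left(-6\right)^{2} + 5 \left(-6\right) \left(-22\right)^{2}}{-22 - 6} - \left(-9 + \sqrt{21^{2} + 7^{2}}\right) = \frac{1 + 110 + 30 + 5 \left(-22\right) 36 + 5 \left(-6\right) 484}{-28} - \left(-9 + \sqrt{441 + 49}\right) = - \frac{1 + 110 + 30 - 3960 - 14520}{28} - \left(-9 + \sqrt{490}\right) = \left(- \frac{1}{28}\right) \left(-18339\right) - \left(-9 + 7 \sqrt{10}\right) = \frac{18339}{28} + \left(9 - 7 \sqrt{10}\right) = \frac{18591}{28} - 7 \sqrt{10}$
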